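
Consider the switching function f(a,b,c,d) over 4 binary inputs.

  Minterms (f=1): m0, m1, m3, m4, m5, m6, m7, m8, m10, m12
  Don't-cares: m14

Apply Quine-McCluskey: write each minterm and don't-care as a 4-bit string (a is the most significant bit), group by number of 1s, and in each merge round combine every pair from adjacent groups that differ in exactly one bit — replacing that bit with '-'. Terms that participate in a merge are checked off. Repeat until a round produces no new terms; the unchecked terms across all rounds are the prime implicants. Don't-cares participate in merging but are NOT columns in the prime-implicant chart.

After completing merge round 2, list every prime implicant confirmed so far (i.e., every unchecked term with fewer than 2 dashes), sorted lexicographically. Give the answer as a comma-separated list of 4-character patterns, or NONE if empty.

NONE

Round 0: 0000✓ 0001✓ 0011✓ 0100✓ 0101✓ 0110✓ 0111✓ 1000✓ 1010✓ 1100✓ 1110✓
Round 1: -000✓ -100✓ -110✓ 0-00✓ 0-01✓ 0-11✓ 00-1✓ 000-✓ 01-0✓ 01-1✓ 010-✓ 011-✓ 1-00✓ 1-10✓ 10-0✓ 11-0✓
Round 2: --00 -1-0 0--1 0-0- 01-- 1--0
PIs = {--00, -1-0, 0--1, 0-0-, 01--, 1--0}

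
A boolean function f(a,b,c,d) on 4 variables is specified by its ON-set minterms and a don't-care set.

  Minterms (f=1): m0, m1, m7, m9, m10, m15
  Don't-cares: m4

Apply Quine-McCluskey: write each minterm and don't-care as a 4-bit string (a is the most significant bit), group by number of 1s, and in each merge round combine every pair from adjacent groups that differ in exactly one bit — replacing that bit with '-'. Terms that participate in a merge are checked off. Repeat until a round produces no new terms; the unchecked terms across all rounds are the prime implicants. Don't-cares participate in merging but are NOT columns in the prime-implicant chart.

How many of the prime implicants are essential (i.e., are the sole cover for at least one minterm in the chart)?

3

[col 0] 0000*, 0001*, 0100*, 0111*, 1001*, 1010, 1111*
[col 1] -001, -111, 0-00, 000-
Prime implicants: -001, -111, 0-00, 000-, 1010
PI chart (minterm → PIs covering it):
  0 | 0-00,000-
  1 | -001,000-
  7 | -111  (sole → essential)
  9 | -001  (sole → essential)
  10 | 1010  (sole → essential)
  15 | -111  (sole → essential)
Essential prime implicants: -001, -111, 1010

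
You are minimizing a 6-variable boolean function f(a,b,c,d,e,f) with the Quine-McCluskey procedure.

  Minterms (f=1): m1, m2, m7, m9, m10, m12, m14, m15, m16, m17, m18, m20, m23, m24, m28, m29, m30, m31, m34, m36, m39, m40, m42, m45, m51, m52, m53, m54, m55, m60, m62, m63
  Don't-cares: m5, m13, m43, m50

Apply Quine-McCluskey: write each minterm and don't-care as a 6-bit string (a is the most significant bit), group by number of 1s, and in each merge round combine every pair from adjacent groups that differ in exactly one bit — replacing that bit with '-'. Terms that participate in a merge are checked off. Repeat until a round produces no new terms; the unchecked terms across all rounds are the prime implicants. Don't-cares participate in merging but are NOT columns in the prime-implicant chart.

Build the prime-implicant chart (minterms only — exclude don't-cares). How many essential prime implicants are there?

9

[col 0] 000001*, 000010*, 000101*, 000111*, 001001*, 001010*, 001100*, 001101*, 001110*, 001111*, 010000*, 010001*, 010010*, 010100*, 010111*, 011000*, 011100*, 011101*, 011110*, 011111*, 100010*, 100100*, 100111*, 101000*, 101010*, 101011*, 101101*, 110010*, 110011*, 110100*, 110101*, 110110*, 110111*, 111100*, 111110*, 111111*
[col 1] -00010*, -00111*, -01010*, -01101, -10010*, -10100*, -10111*, -11100*, -11110*, -11111*, 0-0001, 0-0010*, 0-0111*, 0-1100*, 0-1101*, 0-1110*, 0-1111*, 00-001*, 00-010*, 00-101*, 00-111*, 000-01*, 0001-1*, 001-01*, 001-10, 0011-0*, 0011-1*, 00110-*, 00111-*, 01-000*, 01-100*, 01-111*, 010-00*, 0100-0, 01000-, 011-00*, 0111-0*, 0111-1*, 01110-*, 01111-*, 1-0010*, 1-0100, 1-0111*, 10-010*, 1010-0, 10101-, 11-100*, 11-110*, 11-111*, 110-10*, 110-11*, 11001-*, 1101-0*, 1101-1*, 11010-*, 11011-*, 1111-0*, 11111-*
[col 2] --0010, --0111, -0-010, -1-100, -1-111, -111-0, -1111-, 0--111, 0-11-0*, 0-11-1*, 0-110-*, 0-111-*, 00--01, 00-1-1, 0011--*, 01--00, 0111--*, 11-1-0, 11-11-, 110-1-, 1101--
[col 3] 0-11--
Prime implicants: --0010, --0111, -0-010, -01101, -1-100, -1-111, -111-0, -1111-, 0--111, 0-0001, 0-11--, 00--01, 00-1-1, 001-10, 01--00, 0100-0, 01000-, 1-0100, 1010-0, 10101-, 11-1-0, 11-11-, 110-1-, 1101--
PI chart (minterm → PIs covering it):
  1 | 0-0001,00--01
  2 | --0010,-0-010
  7 | --0111,0--111,00-1-1
  9 | 00--01  (sole → essential)
  10 | -0-010,001-10
  12 | 0-11--  (sole → essential)
  14 | 0-11--,001-10
  15 | 0--111,0-11--,00-1-1
  16 | 01--00,0100-0,01000-
  17 | 0-0001,01000-
  18 | --0010,0100-0
  20 | -1-100,01--00
  23 | --0111,-1-111,0--111
  24 | 01--00  (sole → essential)
  28 | -1-100,-111-0,0-11--,01--00
  29 | 0-11--  (sole → essential)
  30 | -111-0,-1111-,0-11--
  31 | -1-111,-1111-,0--111,0-11--
  34 | --0010,-0-010
  36 | 1-0100  (sole → essential)
  39 | --0111  (sole → essential)
  40 | 1010-0  (sole → essential)
  42 | -0-010,1010-0,10101-
  45 | -01101  (sole → essential)
  51 | 110-1-  (sole → essential)
  52 | -1-100,1-0100,11-1-0,1101--
  53 | 1101--  (sole → essential)
  54 | 11-1-0,11-11-,110-1-,1101--
  55 | --0111,-1-111,11-11-,110-1-,1101--
  60 | -1-100,-111-0,11-1-0
  62 | -111-0,-1111-,11-1-0,11-11-
  63 | -1-111,-1111-,11-11-
Essential prime implicants: --0111, -01101, 0-11--, 00--01, 01--00, 1-0100, 1010-0, 110-1-, 1101--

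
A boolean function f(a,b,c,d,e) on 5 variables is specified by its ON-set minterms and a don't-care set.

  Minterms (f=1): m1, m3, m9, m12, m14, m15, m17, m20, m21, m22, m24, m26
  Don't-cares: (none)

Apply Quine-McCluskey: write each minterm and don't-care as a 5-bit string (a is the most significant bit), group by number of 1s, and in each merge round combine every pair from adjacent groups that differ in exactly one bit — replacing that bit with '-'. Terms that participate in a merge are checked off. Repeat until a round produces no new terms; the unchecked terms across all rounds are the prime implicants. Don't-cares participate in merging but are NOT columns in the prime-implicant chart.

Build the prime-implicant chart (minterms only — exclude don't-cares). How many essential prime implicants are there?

size-2^0 implicants → 00001(✓)  00011(✓)  01001(✓)  01100(✓)  01110(✓)  01111(✓)  10001(✓)  10100(✓)  10101(✓)  10110(✓)  11000(✓)  11010(✓)
size-2^1 implicants → -0001  0-001  000-1  011-0  0111-  10-01  101-0  1010-  110-0
Unchecked terms (primes): -0001, 0-001, 000-1, 011-0, 0111-, 10-01, 101-0, 1010-, 110-0
Minterm coverage:
  m1 ⊆ -0001,0-001,000-1
  m3 ⊆ 000-1 [E]
  m9 ⊆ 0-001 [E]
  m12 ⊆ 011-0 [E]
  m14 ⊆ 011-0,0111-
  m15 ⊆ 0111- [E]
  m17 ⊆ -0001,10-01
  m20 ⊆ 101-0,1010-
  m21 ⊆ 10-01,1010-
  m22 ⊆ 101-0 [E]
  m24 ⊆ 110-0 [E]
  m26 ⊆ 110-0 [E]
E = {0-001, 000-1, 011-0, 0111-, 101-0, 110-0}

6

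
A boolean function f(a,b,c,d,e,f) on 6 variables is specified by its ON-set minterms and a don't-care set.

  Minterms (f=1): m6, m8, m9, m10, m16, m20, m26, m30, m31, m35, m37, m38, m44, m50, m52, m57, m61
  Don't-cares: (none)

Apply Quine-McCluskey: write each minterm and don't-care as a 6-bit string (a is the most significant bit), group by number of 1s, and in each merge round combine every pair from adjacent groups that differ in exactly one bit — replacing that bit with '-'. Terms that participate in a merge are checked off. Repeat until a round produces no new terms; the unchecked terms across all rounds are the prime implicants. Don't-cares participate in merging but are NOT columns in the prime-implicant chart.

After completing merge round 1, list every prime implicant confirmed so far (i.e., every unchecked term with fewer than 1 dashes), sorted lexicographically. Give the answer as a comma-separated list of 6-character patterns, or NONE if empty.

100011, 100101, 101100, 110010

Round 0: 000110✓ 001000✓ 001001✓ 001010✓ 010000✓ 010100✓ 011010✓ 011110✓ 011111✓ 100011 100101 100110✓ 101100 110010 110100✓ 111001✓ 111101✓
Round 1: -00110 -10100 0-1010 0010-0 00100- 010-00 011-10 01111- 111-01
PIs = {-00110, -10100, 0-1010, 0010-0, 00100-, 010-00, 011-10, 01111-, 100011, 100101, 101100, 110010, 111-01}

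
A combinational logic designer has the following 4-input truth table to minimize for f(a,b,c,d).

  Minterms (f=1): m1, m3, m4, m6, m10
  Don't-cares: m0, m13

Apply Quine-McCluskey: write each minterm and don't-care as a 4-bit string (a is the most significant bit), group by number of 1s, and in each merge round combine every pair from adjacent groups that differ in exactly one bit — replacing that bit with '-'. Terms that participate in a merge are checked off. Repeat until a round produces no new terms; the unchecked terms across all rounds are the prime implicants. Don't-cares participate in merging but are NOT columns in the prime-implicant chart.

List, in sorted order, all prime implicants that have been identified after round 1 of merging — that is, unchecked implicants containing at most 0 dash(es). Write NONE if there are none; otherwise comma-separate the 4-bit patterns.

1010, 1101

size-2^0 implicants → 0000(✓)  0001(✓)  0011(✓)  0100(✓)  0110(✓)  1010  1101
size-2^1 implicants → 0-00  00-1  000-  01-0
Unchecked terms (primes): 0-00, 00-1, 000-, 01-0, 1010, 1101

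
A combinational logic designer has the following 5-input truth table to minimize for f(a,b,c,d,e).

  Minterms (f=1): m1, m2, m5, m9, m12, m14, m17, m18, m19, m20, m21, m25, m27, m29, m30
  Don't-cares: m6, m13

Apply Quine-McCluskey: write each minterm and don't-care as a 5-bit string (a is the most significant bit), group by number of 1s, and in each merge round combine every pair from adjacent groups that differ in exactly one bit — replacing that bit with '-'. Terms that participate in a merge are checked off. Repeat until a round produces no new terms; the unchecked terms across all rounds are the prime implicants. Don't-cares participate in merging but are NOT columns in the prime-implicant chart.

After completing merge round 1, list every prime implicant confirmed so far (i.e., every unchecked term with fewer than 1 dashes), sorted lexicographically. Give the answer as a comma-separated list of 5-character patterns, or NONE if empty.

NONE

[col 0] 00001*, 00010*, 00101*, 00110*, 01001*, 01100*, 01101*, 01110*, 10001*, 10010*, 10011*, 10100*, 10101*, 11001*, 11011*, 11101*, 11110*
[col 1] -0001*, -0010, -0101*, -1001*, -1101*, -1110, 0-001*, 0-101*, 0-110, 00-01*, 00-10, 01-01*, 011-0, 0110-, 1-001*, 1-011*, 1-101*, 10-01*, 100-1*, 1001-, 1010-, 11-01*, 110-1*
[col 2] --001*, --101*, -0-01*, -1-01*, 0--01*, 1--01*, 1-0-1
[col 3] ---01
Prime implicants: ---01, -0010, -1110, 0-110, 00-10, 011-0, 0110-, 1-0-1, 1001-, 1010-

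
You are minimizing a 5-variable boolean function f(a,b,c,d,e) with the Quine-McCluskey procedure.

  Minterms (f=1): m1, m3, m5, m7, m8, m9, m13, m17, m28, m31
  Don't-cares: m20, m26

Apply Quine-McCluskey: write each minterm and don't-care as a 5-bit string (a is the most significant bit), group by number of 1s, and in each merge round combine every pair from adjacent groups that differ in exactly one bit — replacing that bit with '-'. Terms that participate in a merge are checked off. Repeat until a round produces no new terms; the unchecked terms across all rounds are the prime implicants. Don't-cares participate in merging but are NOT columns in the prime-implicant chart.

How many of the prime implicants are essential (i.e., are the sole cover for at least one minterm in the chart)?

[col 0] 00001*, 00011*, 00101*, 00111*, 01000*, 01001*, 01101*, 10001*, 10100*, 11010, 11100*, 11111
[col 1] -0001, 0-001*, 0-101*, 00-01*, 00-11*, 000-1*, 001-1*, 01-01*, 0100-, 1-100
[col 2] 0--01, 00--1
Prime implicants: -0001, 0--01, 00--1, 0100-, 1-100, 11010, 11111
PI chart (minterm → PIs covering it):
  1 | -0001,0--01,00--1
  3 | 00--1  (sole → essential)
  5 | 0--01,00--1
  7 | 00--1  (sole → essential)
  8 | 0100-  (sole → essential)
  9 | 0--01,0100-
  13 | 0--01  (sole → essential)
  17 | -0001  (sole → essential)
  28 | 1-100  (sole → essential)
  31 | 11111  (sole → essential)
Essential prime implicants: -0001, 0--01, 00--1, 0100-, 1-100, 11111

6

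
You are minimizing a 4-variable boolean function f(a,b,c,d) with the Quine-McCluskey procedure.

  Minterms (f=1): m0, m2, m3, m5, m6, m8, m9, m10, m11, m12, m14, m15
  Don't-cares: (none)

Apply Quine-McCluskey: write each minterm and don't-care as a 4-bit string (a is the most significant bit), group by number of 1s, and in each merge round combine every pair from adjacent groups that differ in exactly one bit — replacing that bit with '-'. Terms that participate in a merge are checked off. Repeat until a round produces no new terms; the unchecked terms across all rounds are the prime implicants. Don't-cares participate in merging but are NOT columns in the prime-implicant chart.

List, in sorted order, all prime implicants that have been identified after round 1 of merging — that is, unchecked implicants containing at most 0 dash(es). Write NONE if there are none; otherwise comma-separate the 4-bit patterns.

0101

size-2^0 implicants → 0000(✓)  0010(✓)  0011(✓)  0101  0110(✓)  1000(✓)  1001(✓)  1010(✓)  1011(✓)  1100(✓)  1110(✓)  1111(✓)
size-2^1 implicants → -000(✓)  -010(✓)  -011(✓)  -110(✓)  0-10(✓)  00-0(✓)  001-(✓)  1-00(✓)  1-10(✓)  1-11(✓)  10-0(✓)  10-1(✓)  100-(✓)  101-(✓)  11-0(✓)  111-(✓)
size-2^2 implicants → --10  -0-0  -01-  1--0  1-1-  10--
Unchecked terms (primes): --10, -0-0, -01-, 0101, 1--0, 1-1-, 10--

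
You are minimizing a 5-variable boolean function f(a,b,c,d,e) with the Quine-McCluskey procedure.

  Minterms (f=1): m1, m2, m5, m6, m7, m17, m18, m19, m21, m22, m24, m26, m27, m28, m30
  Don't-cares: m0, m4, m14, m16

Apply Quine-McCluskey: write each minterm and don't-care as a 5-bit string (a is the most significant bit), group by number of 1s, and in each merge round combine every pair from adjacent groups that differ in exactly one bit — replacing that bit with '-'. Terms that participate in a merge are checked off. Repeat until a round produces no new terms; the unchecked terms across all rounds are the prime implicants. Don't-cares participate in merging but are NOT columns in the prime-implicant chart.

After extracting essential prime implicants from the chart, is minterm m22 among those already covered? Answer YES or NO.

Round 0: 00000✓ 00001✓ 00010✓ 00100✓ 00101✓ 00110✓ 00111✓ 01110✓ 10000✓ 10001✓ 10010✓ 10011✓ 10101✓ 10110✓ 11000✓ 11010✓ 11011✓ 11100✓ 11110✓
Round 1: -0000✓ -0001✓ -0010✓ -0101✓ -0110✓ -1110✓ 0-110✓ 00-00✓ 00-01✓ 00-10✓ 000-0✓ 0000-✓ 001-0✓ 001-1✓ 0010-✓ 0011-✓ 1-000✓ 1-010✓ 1-011✓ 1-110✓ 10-01✓ 10-10✓ 100-0✓ 100-1✓ 1000-✓ 1001-✓ 11-00✓ 11-10✓ 110-0✓ 1101-✓ 111-0✓
Round 2: --110 -0-01 -0-10 -00-0 -000- 00--0 00-0- 001-- 1--10 1-0-0 1-01- 100-- 11--0
PIs = {--110, -0-01, -0-10, -00-0, -000-, 00--0, 00-0-, 001--, 1--10, 1-0-0, 1-01-, 100--, 11--0}
Coverage chart:
  m1: -0-01,-000-,00-0-
  m2: -0-10,-00-0,00--0
  m5: -0-01,00-0-,001--
  m6: --110,-0-10,00--0,001--
  m7: 001-- ←essential
  m17: -0-01,-000-,100--
  m18: -0-10,-00-0,1--10,1-0-0,1-01-,100--
  m19: 1-01-,100--
  m21: -0-01 ←essential
  m22: --110,-0-10,1--10
  m24: 1-0-0,11--0
  m26: 1--10,1-0-0,1-01-,11--0
  m27: 1-01- ←essential
  m28: 11--0 ←essential
  m30: --110,1--10,11--0
Essential: -0-01, 001--, 1-01-, 11--0

NO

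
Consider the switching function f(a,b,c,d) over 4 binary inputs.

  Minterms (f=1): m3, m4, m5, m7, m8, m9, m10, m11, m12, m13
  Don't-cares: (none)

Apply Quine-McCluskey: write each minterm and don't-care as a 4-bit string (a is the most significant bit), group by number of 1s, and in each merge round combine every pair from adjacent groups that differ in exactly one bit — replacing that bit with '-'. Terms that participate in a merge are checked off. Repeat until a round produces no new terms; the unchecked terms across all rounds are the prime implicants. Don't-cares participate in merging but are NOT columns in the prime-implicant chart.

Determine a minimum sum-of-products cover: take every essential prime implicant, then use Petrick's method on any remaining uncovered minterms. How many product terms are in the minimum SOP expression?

3

[col 0] 0011*, 0100*, 0101*, 0111*, 1000*, 1001*, 1010*, 1011*, 1100*, 1101*
[col 1] -011, -100*, -101*, 0-11, 01-1, 010-*, 1-00*, 1-01*, 10-0*, 10-1*, 100-*, 101-*, 110-*
[col 2] -10-, 1-0-, 10--
Prime implicants: -011, -10-, 0-11, 01-1, 1-0-, 10--
PI chart (minterm → PIs covering it):
  3 | -011,0-11
  4 | -10-  (sole → essential)
  5 | -10-,01-1
  7 | 0-11,01-1
  8 | 1-0-,10--
  9 | 1-0-,10--
  10 | 10--  (sole → essential)
  11 | -011,10--
  12 | -10-,1-0-
  13 | -10-,1-0-
Essential prime implicants: -10-, 10--
Petrick residual → 0-11
Minimum SOP uses 3 PIs: bc' + a'cd + ab'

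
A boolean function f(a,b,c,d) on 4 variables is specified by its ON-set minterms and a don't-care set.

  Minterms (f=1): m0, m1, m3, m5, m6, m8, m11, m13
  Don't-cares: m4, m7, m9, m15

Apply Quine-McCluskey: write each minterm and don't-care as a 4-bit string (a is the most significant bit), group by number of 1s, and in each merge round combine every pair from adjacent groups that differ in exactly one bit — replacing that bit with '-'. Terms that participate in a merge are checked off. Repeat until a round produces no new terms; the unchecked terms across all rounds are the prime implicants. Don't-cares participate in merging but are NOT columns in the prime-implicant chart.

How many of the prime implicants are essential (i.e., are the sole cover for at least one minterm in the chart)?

3

size-2^0 implicants → 0000(✓)  0001(✓)  0011(✓)  0100(✓)  0101(✓)  0110(✓)  0111(✓)  1000(✓)  1001(✓)  1011(✓)  1101(✓)  1111(✓)
size-2^1 implicants → -000(✓)  -001(✓)  -011(✓)  -101(✓)  -111(✓)  0-00(✓)  0-01(✓)  0-11(✓)  00-1(✓)  000-(✓)  01-0(✓)  01-1(✓)  010-(✓)  011-(✓)  1-01(✓)  1-11(✓)  10-1(✓)  100-(✓)  11-1(✓)
size-2^2 implicants → --01(✓)  --11(✓)  -0-1(✓)  -00-  -1-1(✓)  0--1(✓)  0-0-  01--  1--1(✓)
size-2^3 implicants → ---1
Unchecked terms (primes): ---1, -00-, 0-0-, 01--
Minterm coverage:
  m0 ⊆ -00-,0-0-
  m1 ⊆ ---1,-00-,0-0-
  m3 ⊆ ---1 [E]
  m5 ⊆ ---1,0-0-,01--
  m6 ⊆ 01-- [E]
  m8 ⊆ -00- [E]
  m11 ⊆ ---1 [E]
  m13 ⊆ ---1 [E]
E = {---1, -00-, 01--}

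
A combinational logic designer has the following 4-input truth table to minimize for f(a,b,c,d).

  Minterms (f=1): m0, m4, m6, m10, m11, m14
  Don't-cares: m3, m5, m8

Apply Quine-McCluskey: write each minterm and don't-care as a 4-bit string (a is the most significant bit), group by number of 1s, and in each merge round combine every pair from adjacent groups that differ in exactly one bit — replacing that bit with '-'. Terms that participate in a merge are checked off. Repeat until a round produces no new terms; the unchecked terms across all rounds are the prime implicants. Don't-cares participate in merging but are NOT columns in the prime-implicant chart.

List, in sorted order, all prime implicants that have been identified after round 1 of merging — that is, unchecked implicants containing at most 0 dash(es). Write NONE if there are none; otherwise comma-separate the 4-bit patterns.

NONE

Round 0: 0000✓ 0011✓ 0100✓ 0101✓ 0110✓ 1000✓ 1010✓ 1011✓ 1110✓
Round 1: -000 -011 -110 0-00 01-0 010- 1-10 10-0 101-
PIs = {-000, -011, -110, 0-00, 01-0, 010-, 1-10, 10-0, 101-}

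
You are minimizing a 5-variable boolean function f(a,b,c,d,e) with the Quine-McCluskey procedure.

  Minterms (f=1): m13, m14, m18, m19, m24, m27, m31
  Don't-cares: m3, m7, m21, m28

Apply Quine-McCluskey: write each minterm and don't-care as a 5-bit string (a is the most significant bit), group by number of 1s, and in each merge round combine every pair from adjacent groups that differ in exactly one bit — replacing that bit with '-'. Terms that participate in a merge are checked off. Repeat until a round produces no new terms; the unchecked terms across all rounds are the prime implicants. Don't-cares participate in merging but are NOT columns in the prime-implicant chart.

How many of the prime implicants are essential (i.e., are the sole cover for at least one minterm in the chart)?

5

size-2^0 implicants → 00011(✓)  00111(✓)  01101  01110  10010(✓)  10011(✓)  10101  11000(✓)  11011(✓)  11100(✓)  11111(✓)
size-2^1 implicants → -0011  00-11  1-011  1001-  11-00  11-11
Unchecked terms (primes): -0011, 00-11, 01101, 01110, 1-011, 1001-, 10101, 11-00, 11-11
Minterm coverage:
  m13 ⊆ 01101 [E]
  m14 ⊆ 01110 [E]
  m18 ⊆ 1001- [E]
  m19 ⊆ -0011,1-011,1001-
  m24 ⊆ 11-00 [E]
  m27 ⊆ 1-011,11-11
  m31 ⊆ 11-11 [E]
E = {01101, 01110, 1001-, 11-00, 11-11}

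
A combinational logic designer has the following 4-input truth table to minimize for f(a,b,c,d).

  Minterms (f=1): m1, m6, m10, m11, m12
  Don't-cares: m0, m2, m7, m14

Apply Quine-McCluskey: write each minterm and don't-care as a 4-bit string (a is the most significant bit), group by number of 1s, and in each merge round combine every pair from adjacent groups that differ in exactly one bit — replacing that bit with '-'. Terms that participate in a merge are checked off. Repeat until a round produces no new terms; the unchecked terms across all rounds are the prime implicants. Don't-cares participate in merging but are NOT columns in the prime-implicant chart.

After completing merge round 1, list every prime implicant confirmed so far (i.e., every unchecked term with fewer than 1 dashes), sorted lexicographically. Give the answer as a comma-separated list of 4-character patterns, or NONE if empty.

Round 0: 0000✓ 0001✓ 0010✓ 0110✓ 0111✓ 1010✓ 1011✓ 1100✓ 1110✓
Round 1: -010✓ -110✓ 0-10✓ 00-0 000- 011- 1-10✓ 101- 11-0
Round 2: --10
PIs = {--10, 00-0, 000-, 011-, 101-, 11-0}

NONE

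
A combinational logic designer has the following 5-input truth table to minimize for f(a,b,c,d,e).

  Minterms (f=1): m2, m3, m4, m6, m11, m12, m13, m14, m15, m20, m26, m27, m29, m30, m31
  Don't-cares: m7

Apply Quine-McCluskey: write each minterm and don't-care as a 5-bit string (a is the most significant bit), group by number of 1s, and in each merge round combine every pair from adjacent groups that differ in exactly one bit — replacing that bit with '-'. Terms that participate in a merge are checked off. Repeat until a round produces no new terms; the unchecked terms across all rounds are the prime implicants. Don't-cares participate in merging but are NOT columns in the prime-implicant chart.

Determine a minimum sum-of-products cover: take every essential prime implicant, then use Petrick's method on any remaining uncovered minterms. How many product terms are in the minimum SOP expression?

Round 0: 00010✓ 00011✓ 00100✓ 00110✓ 00111✓ 01011✓ 01100✓ 01101✓ 01110✓ 01111✓ 10100✓ 11010✓ 11011✓ 11101✓ 11110✓ 11111✓
Round 1: -0100 -1011✓ -1101✓ -1110✓ -1111✓ 0-011✓ 0-100✓ 0-110✓ 0-111✓ 00-10✓ 00-11✓ 0001-✓ 001-0✓ 0011-✓ 01-11✓ 011-0✓ 011-1✓ 0110-✓ 0111-✓ 11-10✓ 11-11✓ 1101-✓ 111-1✓ 1111-✓
Round 2: -1-11 -11-1 -111- 0--11 0-1-0 0-11- 00-1- 011-- 11-1-
PIs = {-0100, -1-11, -11-1, -111-, 0--11, 0-1-0, 0-11-, 00-1-, 011--, 11-1-}
Coverage chart:
  m2: 00-1- ←essential
  m3: 0--11,00-1-
  m4: -0100,0-1-0
  m6: 0-1-0,0-11-,00-1-
  m11: -1-11,0--11
  m12: 0-1-0,011--
  m13: -11-1,011--
  m14: -111-,0-1-0,0-11-,011--
  m15: -1-11,-11-1,-111-,0--11,0-11-,011--
  m20: -0100 ←essential
  m26: 11-1- ←essential
  m27: -1-11,11-1-
  m29: -11-1 ←essential
  m30: -111-,11-1-
  m31: -1-11,-11-1,-111-,11-1-
Essential: -0100, -11-1, 00-1-, 11-1-
Petrick residual → -1-11, 0-1-0
Min cover (6 terms): b'cd'e' + bde + bce + a'ce' + a'b'd + abd

6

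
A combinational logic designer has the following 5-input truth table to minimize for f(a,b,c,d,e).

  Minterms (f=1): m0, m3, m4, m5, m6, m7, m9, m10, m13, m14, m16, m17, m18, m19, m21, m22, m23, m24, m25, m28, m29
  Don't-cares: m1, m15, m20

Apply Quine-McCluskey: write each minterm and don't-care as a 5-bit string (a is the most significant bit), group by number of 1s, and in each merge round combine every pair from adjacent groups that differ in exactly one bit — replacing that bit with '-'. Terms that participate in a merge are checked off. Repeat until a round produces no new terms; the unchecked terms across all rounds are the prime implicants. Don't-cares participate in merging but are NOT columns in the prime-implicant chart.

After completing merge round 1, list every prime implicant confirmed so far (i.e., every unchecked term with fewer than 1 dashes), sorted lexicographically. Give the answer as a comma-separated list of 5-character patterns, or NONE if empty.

[col 0] 00000*, 00001*, 00011*, 00100*, 00101*, 00110*, 00111*, 01001*, 01010*, 01101*, 01110*, 01111*, 10000*, 10001*, 10010*, 10011*, 10100*, 10101*, 10110*, 10111*, 11000*, 11001*, 11100*, 11101*
[col 1] -0000*, -0001*, -0011*, -0100*, -0101*, -0110*, -0111*, -1001*, -1101*, 0-001*, 0-101*, 0-110*, 0-111*, 00-00*, 00-01*, 00-11*, 000-1*, 0000-*, 001-0*, 001-1*, 0010-*, 0011-*, 01-01*, 01-10, 011-1*, 0111-*, 1-000*, 1-001*, 1-100*, 1-101*, 10-00*, 10-01*, 10-10*, 10-11*, 100-0*, 100-1*, 1000-*, 1001-*, 101-0*, 101-1*, 1010-*, 1011-*, 11-00*, 11-01*, 1100-*, 1110-*
[col 2] --001*, --101*, -0-00*, -0-01*, -0-11*, -00-1*, -000-*, -01-0*, -01-1*, -010-*, -011-*, -1-01*, 0--01*, 0-1-1, 0-11-, 00--1*, 00-0-*, 001--*, 1--00*, 1--01*, 1-00-*, 1-10-*, 10--0*, 10--1*, 10-0-*, 10-1-*, 100--*, 101--*, 11-0-*
[col 3] ---01, -0--1, -0-0-, -01--, 1--0-, 10---
Prime implicants: ---01, -0--1, -0-0-, -01--, 0-1-1, 0-11-, 01-10, 1--0-, 10---

NONE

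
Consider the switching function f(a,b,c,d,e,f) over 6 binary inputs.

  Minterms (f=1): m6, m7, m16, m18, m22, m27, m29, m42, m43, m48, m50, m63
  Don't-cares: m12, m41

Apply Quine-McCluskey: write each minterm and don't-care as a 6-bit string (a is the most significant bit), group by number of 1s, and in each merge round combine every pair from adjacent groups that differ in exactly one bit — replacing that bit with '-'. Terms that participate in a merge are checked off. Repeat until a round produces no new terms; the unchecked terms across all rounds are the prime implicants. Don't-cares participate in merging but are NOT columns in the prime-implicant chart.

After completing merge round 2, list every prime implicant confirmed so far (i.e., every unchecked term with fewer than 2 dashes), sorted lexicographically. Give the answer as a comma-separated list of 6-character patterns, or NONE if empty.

size-2^0 implicants → 000110(✓)  000111(✓)  001100  010000(✓)  010010(✓)  010110(✓)  011011  011101  101001(✓)  101010(✓)  101011(✓)  110000(✓)  110010(✓)  111111
size-2^1 implicants → -10000(✓)  -10010(✓)  0-0110  00011-  010-10  0100-0(✓)  1010-1  10101-  1100-0(✓)
size-2^2 implicants → -100-0
Unchecked terms (primes): -100-0, 0-0110, 00011-, 001100, 010-10, 011011, 011101, 1010-1, 10101-, 111111

0-0110, 00011-, 001100, 010-10, 011011, 011101, 1010-1, 10101-, 111111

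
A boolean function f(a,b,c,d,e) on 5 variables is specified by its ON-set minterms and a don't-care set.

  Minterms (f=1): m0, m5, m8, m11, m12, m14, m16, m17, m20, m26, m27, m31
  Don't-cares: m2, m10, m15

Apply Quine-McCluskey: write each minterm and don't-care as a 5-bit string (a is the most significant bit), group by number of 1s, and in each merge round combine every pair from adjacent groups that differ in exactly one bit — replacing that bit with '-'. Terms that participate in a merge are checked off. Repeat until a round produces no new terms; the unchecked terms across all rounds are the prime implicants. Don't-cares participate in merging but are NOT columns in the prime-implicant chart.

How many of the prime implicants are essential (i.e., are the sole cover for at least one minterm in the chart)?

6

size-2^0 implicants → 00000(✓)  00010(✓)  00101  01000(✓)  01010(✓)  01011(✓)  01100(✓)  01110(✓)  01111(✓)  10000(✓)  10001(✓)  10100(✓)  11010(✓)  11011(✓)  11111(✓)
size-2^1 implicants → -0000  -1010(✓)  -1011(✓)  -1111(✓)  0-000(✓)  0-010(✓)  000-0(✓)  01-00(✓)  01-10(✓)  01-11(✓)  010-0(✓)  0101-(✓)  011-0(✓)  0111-(✓)  10-00  1000-  11-11(✓)  1101-(✓)
size-2^2 implicants → -1-11  -101-  0-0-0  01--0  01-1-
Unchecked terms (primes): -0000, -1-11, -101-, 0-0-0, 00101, 01--0, 01-1-, 10-00, 1000-
Minterm coverage:
  m0 ⊆ -0000,0-0-0
  m5 ⊆ 00101 [E]
  m8 ⊆ 0-0-0,01--0
  m11 ⊆ -1-11,-101-,01-1-
  m12 ⊆ 01--0 [E]
  m14 ⊆ 01--0,01-1-
  m16 ⊆ -0000,10-00,1000-
  m17 ⊆ 1000- [E]
  m20 ⊆ 10-00 [E]
  m26 ⊆ -101- [E]
  m27 ⊆ -1-11,-101-
  m31 ⊆ -1-11 [E]
E = {-1-11, -101-, 00101, 01--0, 10-00, 1000-}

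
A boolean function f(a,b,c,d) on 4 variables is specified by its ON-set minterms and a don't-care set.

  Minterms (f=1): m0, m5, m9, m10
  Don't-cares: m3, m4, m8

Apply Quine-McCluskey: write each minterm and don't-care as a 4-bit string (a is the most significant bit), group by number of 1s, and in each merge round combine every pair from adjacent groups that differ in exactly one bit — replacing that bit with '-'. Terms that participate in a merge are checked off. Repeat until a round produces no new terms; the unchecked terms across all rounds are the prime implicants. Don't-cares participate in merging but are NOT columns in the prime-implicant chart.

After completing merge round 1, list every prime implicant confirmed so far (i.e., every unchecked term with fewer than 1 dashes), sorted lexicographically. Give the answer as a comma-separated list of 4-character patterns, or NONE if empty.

0011

Round 0: 0000✓ 0011 0100✓ 0101✓ 1000✓ 1001✓ 1010✓
Round 1: -000 0-00 010- 10-0 100-
PIs = {-000, 0-00, 0011, 010-, 10-0, 100-}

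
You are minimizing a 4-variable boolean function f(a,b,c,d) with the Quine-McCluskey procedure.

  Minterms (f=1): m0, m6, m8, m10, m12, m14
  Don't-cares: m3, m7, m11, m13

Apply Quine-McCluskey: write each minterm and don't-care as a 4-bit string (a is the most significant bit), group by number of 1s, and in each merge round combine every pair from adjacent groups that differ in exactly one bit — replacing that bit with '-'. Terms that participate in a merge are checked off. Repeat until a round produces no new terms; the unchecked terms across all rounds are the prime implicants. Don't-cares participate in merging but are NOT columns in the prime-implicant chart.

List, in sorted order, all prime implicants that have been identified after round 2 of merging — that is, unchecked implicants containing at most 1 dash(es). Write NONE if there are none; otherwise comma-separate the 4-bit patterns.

-000, -011, -110, 0-11, 011-, 101-, 110-

Round 0: 0000✓ 0011✓ 0110✓ 0111✓ 1000✓ 1010✓ 1011✓ 1100✓ 1101✓ 1110✓
Round 1: -000 -011 -110 0-11 011- 1-00✓ 1-10✓ 10-0✓ 101- 11-0✓ 110-
Round 2: 1--0
PIs = {-000, -011, -110, 0-11, 011-, 1--0, 101-, 110-}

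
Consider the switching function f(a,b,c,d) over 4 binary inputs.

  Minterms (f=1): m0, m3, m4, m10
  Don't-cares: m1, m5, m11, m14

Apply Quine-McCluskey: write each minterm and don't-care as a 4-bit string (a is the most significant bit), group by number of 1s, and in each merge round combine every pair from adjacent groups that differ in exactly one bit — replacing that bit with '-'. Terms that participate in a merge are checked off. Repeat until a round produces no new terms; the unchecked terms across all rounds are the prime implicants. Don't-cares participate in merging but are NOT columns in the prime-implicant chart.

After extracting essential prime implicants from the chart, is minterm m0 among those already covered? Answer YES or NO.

size-2^0 implicants → 0000(✓)  0001(✓)  0011(✓)  0100(✓)  0101(✓)  1010(✓)  1011(✓)  1110(✓)
size-2^1 implicants → -011  0-00(✓)  0-01(✓)  00-1  000-(✓)  010-(✓)  1-10  101-
size-2^2 implicants → 0-0-
Unchecked terms (primes): -011, 0-0-, 00-1, 1-10, 101-
Minterm coverage:
  m0 ⊆ 0-0- [E]
  m3 ⊆ -011,00-1
  m4 ⊆ 0-0- [E]
  m10 ⊆ 1-10,101-
E = {0-0-}

YES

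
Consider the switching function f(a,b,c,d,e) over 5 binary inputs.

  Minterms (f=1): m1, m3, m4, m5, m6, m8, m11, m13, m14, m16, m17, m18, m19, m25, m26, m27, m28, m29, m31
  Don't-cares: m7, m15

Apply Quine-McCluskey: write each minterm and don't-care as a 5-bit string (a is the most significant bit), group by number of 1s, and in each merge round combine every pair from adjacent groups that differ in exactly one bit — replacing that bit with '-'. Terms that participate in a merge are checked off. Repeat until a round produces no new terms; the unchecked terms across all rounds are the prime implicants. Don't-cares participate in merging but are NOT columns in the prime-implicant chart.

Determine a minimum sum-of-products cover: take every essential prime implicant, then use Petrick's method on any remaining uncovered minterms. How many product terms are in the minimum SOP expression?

size-2^0 implicants → 00001(✓)  00011(✓)  00100(✓)  00101(✓)  00110(✓)  00111(✓)  01000  01011(✓)  01101(✓)  01110(✓)  01111(✓)  10000(✓)  10001(✓)  10010(✓)  10011(✓)  11001(✓)  11010(✓)  11011(✓)  11100(✓)  11101(✓)  11111(✓)
size-2^1 implicants → -0001(✓)  -0011(✓)  -1011(✓)  -1101(✓)  -1111(✓)  0-011(✓)  0-101(✓)  0-110(✓)  0-111(✓)  00-01(✓)  00-11(✓)  000-1(✓)  001-0(✓)  001-1(✓)  0010-(✓)  0011-(✓)  01-11(✓)  011-1(✓)  0111-(✓)  1-001(✓)  1-010(✓)  1-011(✓)  100-0(✓)  100-1(✓)  1000-(✓)  1001-(✓)  11-01(✓)  11-11(✓)  110-1(✓)  1101-(✓)  111-1(✓)  1110-
size-2^2 implicants → --011  -00-1  -1-11  -11-1  0--11  0-1-1  0-11-  00--1  001--  1-0-1  1-01-  100--  11--1
Unchecked terms (primes): --011, -00-1, -1-11, -11-1, 0--11, 0-1-1, 0-11-, 00--1, 001--, 01000, 1-0-1, 1-01-, 100--, 11--1, 1110-
Minterm coverage:
  m1 ⊆ -00-1,00--1
  m3 ⊆ --011,-00-1,0--11,00--1
  m4 ⊆ 001-- [E]
  m5 ⊆ 0-1-1,00--1,001--
  m6 ⊆ 0-11-,001--
  m8 ⊆ 01000 [E]
  m11 ⊆ --011,-1-11,0--11
  m13 ⊆ -11-1,0-1-1
  m14 ⊆ 0-11- [E]
  m16 ⊆ 100-- [E]
  m17 ⊆ -00-1,1-0-1,100--
  m18 ⊆ 1-01-,100--
  m19 ⊆ --011,-00-1,1-0-1,1-01-,100--
  m25 ⊆ 1-0-1,11--1
  m26 ⊆ 1-01- [E]
  m27 ⊆ --011,-1-11,1-0-1,1-01-,11--1
  m28 ⊆ 1110- [E]
  m29 ⊆ -11-1,11--1,1110-
  m31 ⊆ -1-11,-11-1,11--1
E = {0-11-, 001--, 01000, 1-01-, 100--, 1110-}
Petrick residual → --011, -00-1, -11-1, 1-0-1
Cover = c'de + b'c'e + bce + a'cd + a'b'c + a'bc'd'e' + ac'e + ac'd + ab'c' + abcd'  |cover|=10

10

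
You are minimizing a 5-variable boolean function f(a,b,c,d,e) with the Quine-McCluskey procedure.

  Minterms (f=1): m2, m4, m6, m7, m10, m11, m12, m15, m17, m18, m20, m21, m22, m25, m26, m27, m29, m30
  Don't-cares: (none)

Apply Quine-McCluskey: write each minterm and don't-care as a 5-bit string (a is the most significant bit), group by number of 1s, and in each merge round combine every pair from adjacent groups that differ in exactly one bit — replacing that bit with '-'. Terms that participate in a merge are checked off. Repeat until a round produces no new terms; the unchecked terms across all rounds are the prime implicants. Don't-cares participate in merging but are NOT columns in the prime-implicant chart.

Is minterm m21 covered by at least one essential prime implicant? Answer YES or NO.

size-2^0 implicants → 00010(✓)  00100(✓)  00110(✓)  00111(✓)  01010(✓)  01011(✓)  01100(✓)  01111(✓)  10001(✓)  10010(✓)  10100(✓)  10101(✓)  10110(✓)  11001(✓)  11010(✓)  11011(✓)  11101(✓)  11110(✓)
size-2^1 implicants → -0010(✓)  -0100(✓)  -0110(✓)  -1010(✓)  -1011(✓)  0-010(✓)  0-100  0-111  00-10(✓)  001-0(✓)  0011-  01-11  0101-(✓)  1-001(✓)  1-010(✓)  1-101(✓)  1-110(✓)  10-01(✓)  10-10(✓)  101-0(✓)  1010-  11-01(✓)  11-10(✓)  110-1  1101-(✓)
size-2^2 implicants → --010  -0-10  -01-0  -101-  1--01  1--10
Unchecked terms (primes): --010, -0-10, -01-0, -101-, 0-100, 0-111, 0011-, 01-11, 1--01, 1--10, 1010-, 110-1
Minterm coverage:
  m2 ⊆ --010,-0-10
  m4 ⊆ -01-0,0-100
  m6 ⊆ -0-10,-01-0,0011-
  m7 ⊆ 0-111,0011-
  m10 ⊆ --010,-101-
  m11 ⊆ -101-,01-11
  m12 ⊆ 0-100 [E]
  m15 ⊆ 0-111,01-11
  m17 ⊆ 1--01 [E]
  m18 ⊆ --010,-0-10,1--10
  m20 ⊆ -01-0,1010-
  m21 ⊆ 1--01,1010-
  m22 ⊆ -0-10,-01-0,1--10
  m25 ⊆ 1--01,110-1
  m26 ⊆ --010,-101-,1--10
  m27 ⊆ -101-,110-1
  m29 ⊆ 1--01 [E]
  m30 ⊆ 1--10 [E]
E = {0-100, 1--01, 1--10}

YES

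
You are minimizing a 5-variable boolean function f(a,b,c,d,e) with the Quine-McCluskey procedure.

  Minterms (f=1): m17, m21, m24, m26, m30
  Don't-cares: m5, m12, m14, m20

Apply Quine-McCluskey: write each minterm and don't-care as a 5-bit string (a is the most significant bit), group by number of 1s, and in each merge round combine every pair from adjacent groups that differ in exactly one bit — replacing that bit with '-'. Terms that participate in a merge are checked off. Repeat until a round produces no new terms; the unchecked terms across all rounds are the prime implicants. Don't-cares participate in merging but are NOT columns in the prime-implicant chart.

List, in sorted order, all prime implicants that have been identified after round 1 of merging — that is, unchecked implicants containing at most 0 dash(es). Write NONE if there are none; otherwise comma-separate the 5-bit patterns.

NONE

size-2^0 implicants → 00101(✓)  01100(✓)  01110(✓)  10001(✓)  10100(✓)  10101(✓)  11000(✓)  11010(✓)  11110(✓)
size-2^1 implicants → -0101  -1110  011-0  10-01  1010-  11-10  110-0
Unchecked terms (primes): -0101, -1110, 011-0, 10-01, 1010-, 11-10, 110-0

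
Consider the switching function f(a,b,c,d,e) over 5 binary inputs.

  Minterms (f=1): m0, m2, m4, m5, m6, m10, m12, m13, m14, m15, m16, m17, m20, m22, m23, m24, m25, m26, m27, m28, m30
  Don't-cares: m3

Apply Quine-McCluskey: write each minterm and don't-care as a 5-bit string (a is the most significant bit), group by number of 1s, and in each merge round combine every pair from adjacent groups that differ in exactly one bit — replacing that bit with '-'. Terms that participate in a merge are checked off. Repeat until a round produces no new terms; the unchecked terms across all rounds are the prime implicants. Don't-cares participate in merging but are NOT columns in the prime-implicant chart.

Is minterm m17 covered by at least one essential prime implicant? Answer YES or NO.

Round 0: 00000✓ 00010✓ 00011✓ 00100✓ 00101✓ 00110✓ 01010✓ 01100✓ 01101✓ 01110✓ 01111✓ 10000✓ 10001✓ 10100✓ 10110✓ 10111✓ 11000✓ 11001✓ 11010✓ 11011✓ 11100✓ 11110✓
Round 1: -0000✓ -0100✓ -0110✓ -1010✓ -1100✓ -1110✓ 0-010✓ 0-100✓ 0-101✓ 0-110✓ 00-00✓ 00-10✓ 000-0✓ 0001- 001-0✓ 0010-✓ 01-10✓ 011-0✓ 011-1✓ 0110-✓ 0111-✓ 1-000✓ 1-001✓ 1-100✓ 1-110✓ 10-00✓ 1000-✓ 101-0✓ 1011- 11-00✓ 11-10✓ 110-0✓ 110-1✓ 1100-✓ 1101-✓ 111-0✓
Round 2: --100✓ --110✓ -0-00 -01-0✓ -1-10 -11-0✓ 0--10 0-1-0✓ 0-10- 00--0 011-- 1--00 1-00- 1-1-0✓ 11--0 110--
Round 3: --1-0
PIs = {--1-0, -0-00, -1-10, 0--10, 0-10-, 00--0, 0001-, 011--, 1--00, 1-00-, 1011-, 11--0, 110--}
Coverage chart:
  m0: -0-00,00--0
  m2: 0--10,00--0,0001-
  m4: --1-0,-0-00,0-10-,00--0
  m5: 0-10- ←essential
  m6: --1-0,0--10,00--0
  m10: -1-10,0--10
  m12: --1-0,0-10-,011--
  m13: 0-10-,011--
  m14: --1-0,-1-10,0--10,011--
  m15: 011-- ←essential
  m16: -0-00,1--00,1-00-
  m17: 1-00- ←essential
  m20: --1-0,-0-00,1--00
  m22: --1-0,1011-
  m23: 1011- ←essential
  m24: 1--00,1-00-,11--0,110--
  m25: 1-00-,110--
  m26: -1-10,11--0,110--
  m27: 110-- ←essential
  m28: --1-0,1--00,11--0
  m30: --1-0,-1-10,11--0
Essential: 0-10-, 011--, 1-00-, 1011-, 110--

YES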